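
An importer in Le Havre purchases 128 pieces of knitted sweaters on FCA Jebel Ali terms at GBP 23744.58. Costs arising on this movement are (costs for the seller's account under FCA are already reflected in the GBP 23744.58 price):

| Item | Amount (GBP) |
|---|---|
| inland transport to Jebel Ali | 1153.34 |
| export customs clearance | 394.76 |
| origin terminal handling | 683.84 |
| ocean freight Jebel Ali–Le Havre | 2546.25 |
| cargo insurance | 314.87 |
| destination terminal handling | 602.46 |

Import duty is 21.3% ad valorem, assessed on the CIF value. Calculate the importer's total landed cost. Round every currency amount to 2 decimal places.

Total landed cost: GBP 33704.67

FCA: the seller delivers export-cleared goods to the carrier; the buyer bears costs from that point.
Already in the invoice (seller's account under FCA): inland to port, export clearance — exclude.
CIF value = FCA price + origin terminal + freight + insurance = 23744.58 + 683.84 + 2546.25 + 314.87 = 27289.54
Import duty = 27289.54 × 21.3% = 5812.67
Buyer bears: origin terminal 683.84 + freight 2546.25 + insurance 314.87 + destination terminal 602.46 + duty 5812.67 = 9960.09
Landed cost = invoice 23744.58 + 9960.09 = 33704.67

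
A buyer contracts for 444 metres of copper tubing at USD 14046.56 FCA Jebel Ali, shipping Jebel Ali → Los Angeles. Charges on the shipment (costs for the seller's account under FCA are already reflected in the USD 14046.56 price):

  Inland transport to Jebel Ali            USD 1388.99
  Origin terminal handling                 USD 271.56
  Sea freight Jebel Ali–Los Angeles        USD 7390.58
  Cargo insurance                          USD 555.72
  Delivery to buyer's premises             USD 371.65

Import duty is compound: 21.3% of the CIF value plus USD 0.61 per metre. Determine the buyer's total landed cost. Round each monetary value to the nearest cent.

FCA: the seller delivers export-cleared goods to the carrier; the buyer bears costs from that point.
Already in the invoice (seller's account under FCA): inland to port — exclude.
CIF value = FCA price + origin terminal + freight + insurance = 14046.56 + 271.56 + 7390.58 + 555.72 = 22264.42
Ad valorem component: 22264.42 × 21.3% = 4742.32
Specific component: 444 × 0.61 = 270.84
Import duty = 4742.32 + 270.84 = 5013.16
Buyer bears: origin terminal 271.56 + freight 7390.58 + insurance 555.72 + delivery 371.65 + duty 5013.16 = 13602.67
Landed cost = invoice 14046.56 + 13602.67 = 27649.23

Total landed cost: USD 27649.23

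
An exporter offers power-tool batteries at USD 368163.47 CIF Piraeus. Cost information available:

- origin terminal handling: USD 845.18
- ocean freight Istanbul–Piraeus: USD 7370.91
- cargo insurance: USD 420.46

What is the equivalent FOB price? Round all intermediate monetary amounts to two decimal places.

Not relevant to the conversion: origin terminal — on the seller under both CIF and FOB; already in the CIF price and stays in the FOB price.
From CIF to FOB, the seller no longer bears: freight, insurance.
FOB price = 368163.47 − 7370.91 − 420.46 = 360372.10

FOB price: USD 360372.10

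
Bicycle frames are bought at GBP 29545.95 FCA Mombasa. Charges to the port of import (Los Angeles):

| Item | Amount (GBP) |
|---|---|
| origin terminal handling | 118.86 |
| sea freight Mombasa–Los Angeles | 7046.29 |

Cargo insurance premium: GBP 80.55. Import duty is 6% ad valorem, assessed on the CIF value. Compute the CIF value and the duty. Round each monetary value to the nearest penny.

CIF = FCA price + pre-shipment costs + freight + insurance
CIF = 29545.95 + 118.86 + 7046.29 + 80.55 = 36791.65
Import duty = 36791.65 × 6% = 2207.50

CIF value: GBP 36791.65; import duty: GBP 2207.50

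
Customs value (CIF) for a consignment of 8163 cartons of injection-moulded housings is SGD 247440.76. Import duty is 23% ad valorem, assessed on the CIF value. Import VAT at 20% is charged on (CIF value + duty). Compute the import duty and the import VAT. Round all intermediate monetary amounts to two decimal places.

Import duty: SGD 56911.37; import VAT: SGD 60870.43

Import duty = 247440.76 × 23% = 56911.37
VAT base = CIF + duty = 247440.76 + 56911.37 = 304352.13
Import VAT = 304352.13 × 20% = 60870.43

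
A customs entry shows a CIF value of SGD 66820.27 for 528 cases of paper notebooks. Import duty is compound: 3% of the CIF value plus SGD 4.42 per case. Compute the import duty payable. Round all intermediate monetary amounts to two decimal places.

Import duty: SGD 4338.37

Ad valorem component: 66820.27 × 3% = 2004.61
Specific component: 528 × 4.42 = 2333.76
Import duty = 2004.61 + 2333.76 = 4338.37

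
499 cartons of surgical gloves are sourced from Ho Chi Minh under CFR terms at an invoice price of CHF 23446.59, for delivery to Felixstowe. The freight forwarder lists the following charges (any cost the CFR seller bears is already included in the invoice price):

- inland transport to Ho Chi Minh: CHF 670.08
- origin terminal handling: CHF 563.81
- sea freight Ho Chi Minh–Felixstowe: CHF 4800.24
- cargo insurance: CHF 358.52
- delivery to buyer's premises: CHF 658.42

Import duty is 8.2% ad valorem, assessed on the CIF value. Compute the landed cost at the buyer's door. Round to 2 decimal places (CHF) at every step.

Total landed cost: CHF 26415.55

CFR: the seller pays costs through ocean freight to the destination port, but not insurance.
Already in the invoice (seller's account under CFR): inland to port, origin terminal, freight — exclude.
CIF value = CFR price + insurance = 23446.59 + 358.52 = 23805.11
Import duty = 23805.11 × 8.2% = 1952.02
Buyer bears: insurance 358.52 + delivery 658.42 + duty 1952.02 = 2968.96
Landed cost = invoice 23446.59 + 2968.96 = 26415.55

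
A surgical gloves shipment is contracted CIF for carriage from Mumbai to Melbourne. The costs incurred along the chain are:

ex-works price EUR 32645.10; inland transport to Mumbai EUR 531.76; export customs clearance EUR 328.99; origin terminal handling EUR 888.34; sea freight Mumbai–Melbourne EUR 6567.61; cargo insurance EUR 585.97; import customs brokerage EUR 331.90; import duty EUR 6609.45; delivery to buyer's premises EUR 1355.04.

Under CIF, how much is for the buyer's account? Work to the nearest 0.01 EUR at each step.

CIF: the seller pays costs through ocean freight and marine insurance to the destination port.
Seller's account: goods 32645.10 + inland to port 531.76 + export clearance 328.99 + origin terminal 888.34 + freight 6567.61 + insurance 585.97 = 41547.77
Buyer's account: brokerage 331.90 + duty 6609.45 + delivery 1355.04 = 8296.39

Buyer's account: EUR 8296.39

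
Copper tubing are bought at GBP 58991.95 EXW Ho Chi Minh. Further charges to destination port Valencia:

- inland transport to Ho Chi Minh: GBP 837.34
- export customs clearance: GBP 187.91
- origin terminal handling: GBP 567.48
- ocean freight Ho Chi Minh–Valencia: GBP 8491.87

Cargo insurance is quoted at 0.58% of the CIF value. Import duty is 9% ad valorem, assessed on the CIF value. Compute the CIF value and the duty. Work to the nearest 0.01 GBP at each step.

CIF value: GBP 69479.53; import duty: GBP 6253.16

Let C be the CIF value. C = EXW price + pre-shipment costs + freight + 0.58% × C
C − 0.58% × C = 58991.95 + 837.34 + 187.91 + 567.48 + 8491.87
0.9942 × C = 69076.55
C = 69076.55 / 0.9942 = 69479.53
Insurance premium = 0.58% × 69479.53 = 402.98
Import duty = 69479.53 × 9% = 6253.16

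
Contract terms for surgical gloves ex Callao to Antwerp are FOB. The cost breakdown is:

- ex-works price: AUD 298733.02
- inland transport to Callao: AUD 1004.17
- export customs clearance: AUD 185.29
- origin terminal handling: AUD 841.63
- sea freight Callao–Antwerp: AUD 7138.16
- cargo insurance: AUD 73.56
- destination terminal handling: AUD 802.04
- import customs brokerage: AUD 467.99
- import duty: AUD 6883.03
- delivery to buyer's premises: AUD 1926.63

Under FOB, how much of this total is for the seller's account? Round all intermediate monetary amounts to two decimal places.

FOB: the seller bears costs until goods are on board at the origin port; the buyer bears freight, insurance and all costs thereafter.
Seller's account: goods 298733.02 + inland to port 1004.17 + export clearance 185.29 + origin terminal 841.63 = 300764.11
Buyer's account: freight 7138.16 + insurance 73.56 + destination terminal 802.04 + brokerage 467.99 + duty 6883.03 + delivery 1926.63 = 17291.41

Seller's account: AUD 300764.11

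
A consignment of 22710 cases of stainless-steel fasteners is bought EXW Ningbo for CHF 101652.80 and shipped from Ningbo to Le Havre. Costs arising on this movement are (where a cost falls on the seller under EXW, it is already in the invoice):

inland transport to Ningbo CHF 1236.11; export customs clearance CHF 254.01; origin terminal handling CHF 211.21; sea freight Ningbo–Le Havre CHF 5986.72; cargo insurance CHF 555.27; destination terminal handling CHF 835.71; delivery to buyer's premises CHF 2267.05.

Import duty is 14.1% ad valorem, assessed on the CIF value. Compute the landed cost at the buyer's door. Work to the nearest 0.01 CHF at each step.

EXW: the seller makes goods available at their premises; the buyer bears all onward costs.
CIF value = EXW price + inland to port + export clearance + origin terminal + freight + insurance = 101652.80 + 1236.11 + 254.01 + 211.21 + 5986.72 + 555.27 = 109896.12
Import duty = 109896.12 × 14.1% = 15495.35
Buyer bears: inland to port 1236.11 + export clearance 254.01 + origin terminal 211.21 + freight 5986.72 + insurance 555.27 + destination terminal 835.71 + delivery 2267.05 + duty 15495.35 = 26841.43
Landed cost = invoice 101652.80 + 26841.43 = 128494.23

Total landed cost: CHF 128494.23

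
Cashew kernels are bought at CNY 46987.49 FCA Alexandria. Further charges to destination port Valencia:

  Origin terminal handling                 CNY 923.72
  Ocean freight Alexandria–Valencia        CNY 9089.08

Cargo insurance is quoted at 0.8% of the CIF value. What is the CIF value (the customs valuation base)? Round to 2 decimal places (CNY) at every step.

Let C be the CIF value. C = FCA price + pre-shipment costs + freight + 0.8% × C
C − 0.8% × C = 46987.49 + 923.72 + 9089.08
0.992 × C = 57000.29
C = 57000.29 / 0.992 = 57459.97
Insurance premium = 0.8% × 57459.97 = 459.68

CIF value: CNY 57459.97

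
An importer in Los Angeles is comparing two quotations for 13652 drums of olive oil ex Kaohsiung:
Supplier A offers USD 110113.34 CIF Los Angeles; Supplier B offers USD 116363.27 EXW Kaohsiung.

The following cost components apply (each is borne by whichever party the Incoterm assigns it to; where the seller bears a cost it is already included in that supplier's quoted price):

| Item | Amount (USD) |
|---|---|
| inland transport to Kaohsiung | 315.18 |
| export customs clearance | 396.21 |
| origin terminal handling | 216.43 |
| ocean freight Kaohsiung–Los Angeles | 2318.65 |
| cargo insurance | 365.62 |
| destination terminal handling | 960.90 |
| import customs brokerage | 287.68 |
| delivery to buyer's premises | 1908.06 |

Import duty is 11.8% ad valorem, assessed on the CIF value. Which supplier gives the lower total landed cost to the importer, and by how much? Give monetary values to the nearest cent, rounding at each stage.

Supplier A (CIF):
The CIF price already equals the CIF value: 110113.34
Import duty = 110113.34 × 11.8% = 12993.37
Buyer bears (A): 960.90 + 287.68 + 1908.06 = 3156.64
Landed cost (A) = invoice 110113.34 + 3156.64 + duty 12993.37 = 126263.35
Supplier B (EXW):
CIF value = EXW price + inland to port + export clearance + origin terminal + freight + insurance = 116363.27 + 315.18 + 396.21 + 216.43 + 2318.65 + 365.62 = 119975.36
Import duty = 119975.36 × 11.8% = 14157.09
Buyer bears (B): 315.18 + 396.21 + 216.43 + 2318.65 + 365.62 + 960.90 + 287.68 + 1908.06 = 6768.73
Landed cost (B) = invoice 116363.27 + 6768.73 + duty 14157.09 = 137289.09
Difference = |126263.35 − 137289.09| = 11025.74

Supplier A is cheaper by USD 11025.74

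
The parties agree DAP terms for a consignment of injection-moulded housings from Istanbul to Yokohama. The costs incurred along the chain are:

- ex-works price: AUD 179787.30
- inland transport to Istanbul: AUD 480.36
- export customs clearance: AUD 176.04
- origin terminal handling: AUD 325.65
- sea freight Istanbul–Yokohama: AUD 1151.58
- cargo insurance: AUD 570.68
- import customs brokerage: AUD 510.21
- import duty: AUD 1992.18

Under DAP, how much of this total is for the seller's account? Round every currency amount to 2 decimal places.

Seller's account: AUD 182491.61

DAP: the seller bears all costs to the named destination except import duty and clearance.
Seller's account: goods 179787.30 + inland to port 480.36 + export clearance 176.04 + origin terminal 325.65 + freight 1151.58 + insurance 570.68 = 182491.61
Buyer's account: brokerage 510.21 + duty 1992.18 = 2502.39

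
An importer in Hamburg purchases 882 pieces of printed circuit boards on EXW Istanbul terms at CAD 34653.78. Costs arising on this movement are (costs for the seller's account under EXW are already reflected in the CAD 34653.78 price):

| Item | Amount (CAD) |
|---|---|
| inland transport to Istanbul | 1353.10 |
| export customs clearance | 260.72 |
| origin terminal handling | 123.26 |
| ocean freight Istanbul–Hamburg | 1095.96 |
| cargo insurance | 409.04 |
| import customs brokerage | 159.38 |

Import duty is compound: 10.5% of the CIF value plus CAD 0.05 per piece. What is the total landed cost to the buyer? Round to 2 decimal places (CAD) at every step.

Total landed cost: CAD 42078.41

EXW: the seller makes goods available at their premises; the buyer bears all onward costs.
CIF value = EXW price + inland to port + export clearance + origin terminal + freight + insurance = 34653.78 + 1353.10 + 260.72 + 123.26 + 1095.96 + 409.04 = 37895.86
Ad valorem component: 37895.86 × 10.5% = 3979.07
Specific component: 882 × 0.05 = 44.10
Import duty = 3979.07 + 44.10 = 4023.17
Buyer bears: inland to port 1353.10 + export clearance 260.72 + origin terminal 123.26 + freight 1095.96 + insurance 409.04 + brokerage 159.38 + duty 4023.17 = 7424.63
Landed cost = invoice 34653.78 + 7424.63 = 42078.41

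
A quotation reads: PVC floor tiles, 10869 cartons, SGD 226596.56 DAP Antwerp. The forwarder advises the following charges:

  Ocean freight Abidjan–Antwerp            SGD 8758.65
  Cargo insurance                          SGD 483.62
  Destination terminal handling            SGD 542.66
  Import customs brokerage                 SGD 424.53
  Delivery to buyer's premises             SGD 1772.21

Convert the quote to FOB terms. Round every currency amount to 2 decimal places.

Not relevant to the conversion: brokerage — on the buyer under both terms; not part of either seller's price.
From DAP to FOB, the seller no longer bears: freight, insurance, destination terminal, delivery.
FOB price = 226596.56 − 8758.65 − 483.62 − 542.66 − 1772.21 = 215039.42

FOB price: SGD 215039.42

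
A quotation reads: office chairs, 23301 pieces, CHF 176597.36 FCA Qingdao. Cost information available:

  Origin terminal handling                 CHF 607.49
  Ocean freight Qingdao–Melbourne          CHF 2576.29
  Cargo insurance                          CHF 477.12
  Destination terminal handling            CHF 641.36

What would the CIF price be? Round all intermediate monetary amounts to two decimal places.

Not relevant to the conversion: destination terminal — on the buyer under both terms; not part of either seller's price.
From FCA to CIF, the seller additionally bears: origin terminal, freight, insurance.
CIF price = 176597.36 + 607.49 + 2576.29 + 477.12 = 180258.26

CIF price: CHF 180258.26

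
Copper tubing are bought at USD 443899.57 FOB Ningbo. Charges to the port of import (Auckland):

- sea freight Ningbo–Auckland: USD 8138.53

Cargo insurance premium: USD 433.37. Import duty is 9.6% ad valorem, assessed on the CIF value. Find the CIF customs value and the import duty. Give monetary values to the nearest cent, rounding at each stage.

CIF value: USD 452471.47; import duty: USD 43437.26

CIF = FOB price + freight + insurance
CIF = 443899.57 + 8138.53 + 433.37 = 452471.47
Import duty = 452471.47 × 9.6% = 43437.26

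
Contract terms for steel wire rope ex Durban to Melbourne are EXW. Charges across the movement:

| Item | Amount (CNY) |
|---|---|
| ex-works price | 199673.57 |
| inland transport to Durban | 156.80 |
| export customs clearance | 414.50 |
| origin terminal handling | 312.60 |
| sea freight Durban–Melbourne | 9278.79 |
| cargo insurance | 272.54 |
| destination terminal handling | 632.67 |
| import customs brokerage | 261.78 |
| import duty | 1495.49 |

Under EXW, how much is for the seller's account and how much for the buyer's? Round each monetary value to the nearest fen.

EXW: the seller makes goods available at their premises; the buyer bears all onward costs.
Seller's account: goods 199673.57 = 199673.57
Buyer's account: inland to port 156.80 + export clearance 414.50 + origin terminal 312.60 + freight 9278.79 + insurance 272.54 + destination terminal 632.67 + brokerage 261.78 + duty 1495.49 = 12825.17

Seller: CNY 199673.57; buyer: CNY 12825.17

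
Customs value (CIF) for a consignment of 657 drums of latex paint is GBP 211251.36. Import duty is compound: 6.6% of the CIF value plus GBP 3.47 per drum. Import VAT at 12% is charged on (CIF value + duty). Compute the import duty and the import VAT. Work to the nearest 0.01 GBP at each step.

Ad valorem component: 211251.36 × 6.6% = 13942.59
Specific component: 657 × 3.47 = 2279.79
Import duty = 13942.59 + 2279.79 = 16222.38
VAT base = CIF + duty = 211251.36 + 16222.38 = 227473.74
Import VAT = 227473.74 × 12% = 27296.85

Import duty: GBP 16222.38; import VAT: GBP 27296.85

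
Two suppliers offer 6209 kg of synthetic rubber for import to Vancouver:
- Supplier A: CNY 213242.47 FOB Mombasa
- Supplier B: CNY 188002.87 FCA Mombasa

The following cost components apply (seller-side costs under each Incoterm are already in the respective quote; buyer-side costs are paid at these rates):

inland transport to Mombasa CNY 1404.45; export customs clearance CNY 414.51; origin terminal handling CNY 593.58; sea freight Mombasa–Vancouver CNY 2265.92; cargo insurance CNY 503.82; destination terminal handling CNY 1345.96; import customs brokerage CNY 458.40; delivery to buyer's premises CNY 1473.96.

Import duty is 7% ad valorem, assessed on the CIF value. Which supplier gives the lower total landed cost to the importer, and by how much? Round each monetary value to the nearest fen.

Supplier B is cheaper by CNY 26371.24

Supplier A (FOB):
CIF value = FOB price + freight + insurance = 213242.47 + 2265.92 + 503.82 = 216012.21
Import duty = 216012.21 × 7% = 15120.85
Buyer bears (A): 2265.92 + 503.82 + 1345.96 + 458.40 + 1473.96 = 6048.06
Landed cost (A) = invoice 213242.47 + 6048.06 + duty 15120.85 = 234411.38
Supplier B (FCA):
CIF value = FCA price + origin terminal + freight + insurance = 188002.87 + 593.58 + 2265.92 + 503.82 = 191366.19
Import duty = 191366.19 × 7% = 13395.63
Buyer bears (B): 593.58 + 2265.92 + 503.82 + 1345.96 + 458.40 + 1473.96 = 6641.64
Landed cost (B) = invoice 188002.87 + 6641.64 + duty 13395.63 = 208040.14
Difference = |234411.38 − 208040.14| = 26371.24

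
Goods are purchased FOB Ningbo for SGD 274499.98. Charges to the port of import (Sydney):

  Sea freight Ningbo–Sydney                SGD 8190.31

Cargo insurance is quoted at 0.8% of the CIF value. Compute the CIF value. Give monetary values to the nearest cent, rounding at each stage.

CIF value: SGD 284970.05

Let C be the CIF value. C = FOB price + freight + 0.8% × C
C − 0.8% × C = 274499.98 + 8190.31
0.992 × C = 282690.29
C = 282690.29 / 0.992 = 284970.05
Insurance premium = 0.8% × 284970.05 = 2279.76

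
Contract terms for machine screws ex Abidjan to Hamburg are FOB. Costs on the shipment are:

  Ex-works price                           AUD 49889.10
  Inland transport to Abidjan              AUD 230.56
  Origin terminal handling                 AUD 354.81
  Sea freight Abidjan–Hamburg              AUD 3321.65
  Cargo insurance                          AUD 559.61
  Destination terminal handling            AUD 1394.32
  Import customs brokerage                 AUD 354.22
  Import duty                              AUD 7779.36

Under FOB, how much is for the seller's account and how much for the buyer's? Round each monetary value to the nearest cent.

Seller: AUD 50474.47; buyer: AUD 13409.16

FOB: the seller bears costs until goods are on board at the origin port; the buyer bears freight, insurance and all costs thereafter.
Seller's account: goods 49889.10 + inland to port 230.56 + origin terminal 354.81 = 50474.47
Buyer's account: freight 3321.65 + insurance 559.61 + destination terminal 1394.32 + brokerage 354.22 + duty 7779.36 = 13409.16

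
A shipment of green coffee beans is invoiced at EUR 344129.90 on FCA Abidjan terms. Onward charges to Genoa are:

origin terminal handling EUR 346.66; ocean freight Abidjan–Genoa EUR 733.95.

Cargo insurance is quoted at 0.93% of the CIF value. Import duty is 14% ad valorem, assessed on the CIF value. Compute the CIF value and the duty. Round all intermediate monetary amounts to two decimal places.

Let C be the CIF value. C = FCA price + pre-shipment costs + freight + 0.93% × C
C − 0.93% × C = 344129.90 + 346.66 + 733.95
0.9907 × C = 345210.51
C = 345210.51 / 0.9907 = 348451.11
Insurance premium = 0.93% × 348451.11 = 3240.60
Import duty = 348451.11 × 14% = 48783.16

CIF value: EUR 348451.11; import duty: EUR 48783.16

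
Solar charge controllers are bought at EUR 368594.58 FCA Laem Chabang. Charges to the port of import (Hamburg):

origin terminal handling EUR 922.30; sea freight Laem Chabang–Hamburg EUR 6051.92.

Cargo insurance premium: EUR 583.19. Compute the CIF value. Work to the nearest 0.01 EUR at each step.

CIF value: EUR 376151.99

CIF = FCA price + pre-shipment costs + freight + insurance
CIF = 368594.58 + 922.30 + 6051.92 + 583.19 = 376151.99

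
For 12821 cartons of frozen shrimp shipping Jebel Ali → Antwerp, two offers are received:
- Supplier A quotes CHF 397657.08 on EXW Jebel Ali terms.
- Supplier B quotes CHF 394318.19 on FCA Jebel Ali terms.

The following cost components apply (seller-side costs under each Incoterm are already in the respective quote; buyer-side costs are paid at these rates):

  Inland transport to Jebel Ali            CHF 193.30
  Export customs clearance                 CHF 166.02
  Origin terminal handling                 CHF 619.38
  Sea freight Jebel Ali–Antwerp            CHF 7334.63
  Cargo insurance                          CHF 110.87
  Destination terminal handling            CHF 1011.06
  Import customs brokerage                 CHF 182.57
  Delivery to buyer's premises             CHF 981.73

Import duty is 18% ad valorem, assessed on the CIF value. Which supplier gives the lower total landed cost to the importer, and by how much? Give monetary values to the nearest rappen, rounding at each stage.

Supplier B is cheaper by CHF 4363.89

Supplier A (EXW):
CIF value = EXW price + inland to port + export clearance + origin terminal + freight + insurance = 397657.08 + 193.30 + 166.02 + 619.38 + 7334.63 + 110.87 = 406081.28
Import duty = 406081.28 × 18% = 73094.63
Buyer bears (A): 193.30 + 166.02 + 619.38 + 7334.63 + 110.87 + 1011.06 + 182.57 + 981.73 = 10599.56
Landed cost (A) = invoice 397657.08 + 10599.56 + duty 73094.63 = 481351.27
Supplier B (FCA):
CIF value = FCA price + origin terminal + freight + insurance = 394318.19 + 619.38 + 7334.63 + 110.87 = 402383.07
Import duty = 402383.07 × 18% = 72428.95
Buyer bears (B): 619.38 + 7334.63 + 110.87 + 1011.06 + 182.57 + 981.73 = 10240.24
Landed cost (B) = invoice 394318.19 + 10240.24 + duty 72428.95 = 476987.38
Difference = |481351.27 − 476987.38| = 4363.89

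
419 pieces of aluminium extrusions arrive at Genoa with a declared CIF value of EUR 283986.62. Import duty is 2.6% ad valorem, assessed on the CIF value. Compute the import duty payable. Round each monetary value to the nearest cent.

Import duty: EUR 7383.65

Import duty = 283986.62 × 2.6% = 7383.65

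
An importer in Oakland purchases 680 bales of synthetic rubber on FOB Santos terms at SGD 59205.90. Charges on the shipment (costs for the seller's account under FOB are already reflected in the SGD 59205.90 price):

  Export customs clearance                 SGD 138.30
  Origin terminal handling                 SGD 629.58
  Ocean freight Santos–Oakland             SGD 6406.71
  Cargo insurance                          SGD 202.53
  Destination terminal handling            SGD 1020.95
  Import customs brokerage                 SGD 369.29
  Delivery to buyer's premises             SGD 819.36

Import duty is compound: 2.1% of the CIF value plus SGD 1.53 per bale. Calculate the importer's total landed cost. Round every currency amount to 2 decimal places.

FOB: the seller bears costs until goods are on board at the origin port; the buyer bears freight, insurance and all costs thereafter.
Already in the invoice (seller's account under FOB): export clearance, origin terminal — exclude.
CIF value = FOB price + freight + insurance = 59205.90 + 6406.71 + 202.53 = 65815.14
Ad valorem component: 65815.14 × 2.1% = 1382.12
Specific component: 680 × 1.53 = 1040.40
Import duty = 1382.12 + 1040.40 = 2422.52
Buyer bears: freight 6406.71 + insurance 202.53 + destination terminal 1020.95 + brokerage 369.29 + delivery 819.36 + duty 2422.52 = 11241.36
Landed cost = invoice 59205.90 + 11241.36 = 70447.26

Total landed cost: SGD 70447.26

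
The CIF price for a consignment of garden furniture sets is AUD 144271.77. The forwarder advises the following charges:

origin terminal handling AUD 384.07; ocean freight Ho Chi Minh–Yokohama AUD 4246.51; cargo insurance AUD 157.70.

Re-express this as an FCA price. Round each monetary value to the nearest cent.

From CIF to FCA, the seller no longer bears: origin terminal, freight, insurance.
FCA price = 144271.77 − 384.07 − 4246.51 − 157.70 = 139483.49

FCA price: AUD 139483.49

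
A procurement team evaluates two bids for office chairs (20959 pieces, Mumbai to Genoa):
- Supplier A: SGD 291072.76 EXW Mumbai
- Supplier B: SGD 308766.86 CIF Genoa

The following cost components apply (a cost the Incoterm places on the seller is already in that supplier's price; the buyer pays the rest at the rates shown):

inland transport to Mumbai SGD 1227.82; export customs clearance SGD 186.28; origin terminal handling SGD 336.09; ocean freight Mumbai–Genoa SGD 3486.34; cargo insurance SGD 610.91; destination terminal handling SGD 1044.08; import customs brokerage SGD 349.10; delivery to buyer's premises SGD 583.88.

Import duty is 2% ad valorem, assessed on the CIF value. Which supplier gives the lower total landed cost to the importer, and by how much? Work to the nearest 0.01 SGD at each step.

Supplier A (EXW):
CIF value = EXW price + inland to port + export clearance + origin terminal + freight + insurance = 291072.76 + 1227.82 + 186.28 + 336.09 + 3486.34 + 610.91 = 296920.20
Import duty = 296920.20 × 2% = 5938.40
Buyer bears (A): 1227.82 + 186.28 + 336.09 + 3486.34 + 610.91 + 1044.08 + 349.10 + 583.88 = 7824.50
Landed cost (A) = invoice 291072.76 + 7824.50 + duty 5938.40 = 304835.66
Supplier B (CIF):
The CIF price already equals the CIF value: 308766.86
Import duty = 308766.86 × 2% = 6175.34
Buyer bears (B): 1044.08 + 349.10 + 583.88 = 1977.06
Landed cost (B) = invoice 308766.86 + 1977.06 + duty 6175.34 = 316919.26
Difference = |304835.66 − 316919.26| = 12083.60

Supplier A is cheaper by SGD 12083.60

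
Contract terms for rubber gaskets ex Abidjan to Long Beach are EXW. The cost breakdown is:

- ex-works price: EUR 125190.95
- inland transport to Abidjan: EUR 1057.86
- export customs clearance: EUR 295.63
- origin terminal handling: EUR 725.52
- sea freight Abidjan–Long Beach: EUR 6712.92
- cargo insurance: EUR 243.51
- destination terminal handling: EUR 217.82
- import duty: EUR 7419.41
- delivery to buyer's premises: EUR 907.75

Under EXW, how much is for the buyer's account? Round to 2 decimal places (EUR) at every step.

Buyer's account: EUR 17580.42

EXW: the seller makes goods available at their premises; the buyer bears all onward costs.
Seller's account: goods 125190.95 = 125190.95
Buyer's account: inland to port 1057.86 + export clearance 295.63 + origin terminal 725.52 + freight 6712.92 + insurance 243.51 + destination terminal 217.82 + duty 7419.41 + delivery 907.75 = 17580.42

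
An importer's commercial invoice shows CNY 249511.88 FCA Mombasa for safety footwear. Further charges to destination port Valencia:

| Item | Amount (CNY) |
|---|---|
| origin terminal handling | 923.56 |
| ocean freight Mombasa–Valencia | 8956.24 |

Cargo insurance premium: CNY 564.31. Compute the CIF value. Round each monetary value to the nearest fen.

CIF = FCA price + pre-shipment costs + freight + insurance
CIF = 249511.88 + 923.56 + 8956.24 + 564.31 = 259955.99

CIF value: CNY 259955.99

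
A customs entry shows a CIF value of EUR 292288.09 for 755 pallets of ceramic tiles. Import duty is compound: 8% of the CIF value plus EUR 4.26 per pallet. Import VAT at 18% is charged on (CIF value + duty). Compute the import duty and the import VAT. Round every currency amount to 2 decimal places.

Ad valorem component: 292288.09 × 8% = 23383.05
Specific component: 755 × 4.26 = 3216.30
Import duty = 23383.05 + 3216.30 = 26599.35
VAT base = CIF + duty = 292288.09 + 26599.35 = 318887.44
Import VAT = 318887.44 × 18% = 57399.74

Import duty: EUR 26599.35; import VAT: EUR 57399.74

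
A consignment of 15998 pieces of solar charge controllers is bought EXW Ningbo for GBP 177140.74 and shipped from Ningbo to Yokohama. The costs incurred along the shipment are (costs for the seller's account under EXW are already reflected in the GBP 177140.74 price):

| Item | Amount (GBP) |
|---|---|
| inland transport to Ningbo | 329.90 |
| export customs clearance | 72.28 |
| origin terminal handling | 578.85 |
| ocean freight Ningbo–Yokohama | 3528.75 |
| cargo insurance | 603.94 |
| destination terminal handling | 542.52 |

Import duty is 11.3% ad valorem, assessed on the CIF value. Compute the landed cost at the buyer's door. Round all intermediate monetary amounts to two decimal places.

Total landed cost: GBP 203391.73

EXW: the seller makes goods available at their premises; the buyer bears all onward costs.
CIF value = EXW price + inland to port + export clearance + origin terminal + freight + insurance = 177140.74 + 329.90 + 72.28 + 578.85 + 3528.75 + 603.94 = 182254.46
Import duty = 182254.46 × 11.3% = 20594.75
Buyer bears: inland to port 329.90 + export clearance 72.28 + origin terminal 578.85 + freight 3528.75 + insurance 603.94 + destination terminal 542.52 + duty 20594.75 = 26250.99
Landed cost = invoice 177140.74 + 26250.99 = 203391.73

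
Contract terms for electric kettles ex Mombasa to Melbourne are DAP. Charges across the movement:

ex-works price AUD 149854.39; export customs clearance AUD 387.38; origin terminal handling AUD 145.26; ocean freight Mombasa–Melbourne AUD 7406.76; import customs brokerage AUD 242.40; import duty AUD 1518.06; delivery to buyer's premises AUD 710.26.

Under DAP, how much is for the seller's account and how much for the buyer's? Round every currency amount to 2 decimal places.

DAP: the seller bears all costs to the named destination except import duty and clearance.
Seller's account: goods 149854.39 + export clearance 387.38 + origin terminal 145.26 + freight 7406.76 + delivery 710.26 = 158504.05
Buyer's account: brokerage 242.40 + duty 1518.06 = 1760.46

Seller: AUD 158504.05; buyer: AUD 1760.46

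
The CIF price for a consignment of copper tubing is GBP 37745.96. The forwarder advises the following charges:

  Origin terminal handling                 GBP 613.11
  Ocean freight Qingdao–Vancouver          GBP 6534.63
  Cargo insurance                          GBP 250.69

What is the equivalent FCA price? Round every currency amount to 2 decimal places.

From CIF to FCA, the seller no longer bears: origin terminal, freight, insurance.
FCA price = 37745.96 − 613.11 − 6534.63 − 250.69 = 30347.53

FCA price: GBP 30347.53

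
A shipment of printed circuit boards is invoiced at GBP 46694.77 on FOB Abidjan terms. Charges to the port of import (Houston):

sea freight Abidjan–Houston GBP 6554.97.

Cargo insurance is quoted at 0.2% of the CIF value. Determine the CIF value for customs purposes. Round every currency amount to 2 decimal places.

Let C be the CIF value. C = FOB price + freight + 0.2% × C
C − 0.2% × C = 46694.77 + 6554.97
0.998 × C = 53249.74
C = 53249.74 / 0.998 = 53356.45
Insurance premium = 0.2% × 53356.45 = 106.71

CIF value: GBP 53356.45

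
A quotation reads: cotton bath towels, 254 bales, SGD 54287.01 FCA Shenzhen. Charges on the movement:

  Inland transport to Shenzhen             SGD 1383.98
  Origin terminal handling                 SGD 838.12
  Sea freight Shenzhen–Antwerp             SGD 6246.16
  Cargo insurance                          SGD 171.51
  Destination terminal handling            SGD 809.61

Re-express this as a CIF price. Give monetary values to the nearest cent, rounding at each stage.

CIF price: SGD 61542.80

Not relevant to the conversion: inland to port — on the seller under both FCA and CIF; already in the FCA price and stays in the CIF price. destination terminal — on the buyer under both terms; not part of either seller's price.
From FCA to CIF, the seller additionally bears: origin terminal, freight, insurance.
CIF price = 54287.01 + 838.12 + 6246.16 + 171.51 = 61542.80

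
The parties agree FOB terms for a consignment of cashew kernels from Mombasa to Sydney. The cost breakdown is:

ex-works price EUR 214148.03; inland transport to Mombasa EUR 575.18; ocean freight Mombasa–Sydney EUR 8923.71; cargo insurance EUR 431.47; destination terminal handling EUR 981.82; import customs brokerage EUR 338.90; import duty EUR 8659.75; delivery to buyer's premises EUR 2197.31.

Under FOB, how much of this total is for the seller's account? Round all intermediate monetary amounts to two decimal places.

FOB: the seller bears costs until goods are on board at the origin port; the buyer bears freight, insurance and all costs thereafter.
Seller's account: goods 214148.03 + inland to port 575.18 = 214723.21
Buyer's account: freight 8923.71 + insurance 431.47 + destination terminal 981.82 + brokerage 338.90 + duty 8659.75 + delivery 2197.31 = 21532.96

Seller's account: EUR 214723.21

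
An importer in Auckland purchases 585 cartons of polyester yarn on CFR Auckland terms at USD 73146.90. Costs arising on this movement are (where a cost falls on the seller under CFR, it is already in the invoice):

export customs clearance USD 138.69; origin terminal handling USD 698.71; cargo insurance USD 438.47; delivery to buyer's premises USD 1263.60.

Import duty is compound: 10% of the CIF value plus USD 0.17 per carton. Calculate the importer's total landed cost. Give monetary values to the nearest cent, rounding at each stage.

Total landed cost: USD 82306.96

CFR: the seller pays costs through ocean freight to the destination port, but not insurance.
Already in the invoice (seller's account under CFR): export clearance, origin terminal — exclude.
CIF value = CFR price + insurance = 73146.90 + 438.47 = 73585.37
Ad valorem component: 73585.37 × 10% = 7358.54
Specific component: 585 × 0.17 = 99.45
Import duty = 7358.54 + 99.45 = 7457.99
Buyer bears: insurance 438.47 + delivery 1263.60 + duty 7457.99 = 9160.06
Landed cost = invoice 73146.90 + 9160.06 = 82306.96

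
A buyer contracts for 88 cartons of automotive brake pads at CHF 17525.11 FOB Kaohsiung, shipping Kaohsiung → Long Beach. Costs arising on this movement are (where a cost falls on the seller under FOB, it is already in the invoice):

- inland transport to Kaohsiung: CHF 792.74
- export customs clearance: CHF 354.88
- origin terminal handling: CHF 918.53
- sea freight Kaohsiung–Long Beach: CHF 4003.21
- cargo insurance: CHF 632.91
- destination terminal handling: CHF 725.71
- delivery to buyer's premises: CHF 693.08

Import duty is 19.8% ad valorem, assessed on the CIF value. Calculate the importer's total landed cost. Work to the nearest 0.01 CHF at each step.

Total landed cost: CHF 27967.94

FOB: the seller bears costs until goods are on board at the origin port; the buyer bears freight, insurance and all costs thereafter.
Already in the invoice (seller's account under FOB): inland to port, export clearance, origin terminal — exclude.
CIF value = FOB price + freight + insurance = 17525.11 + 4003.21 + 632.91 = 22161.23
Import duty = 22161.23 × 19.8% = 4387.92
Buyer bears: freight 4003.21 + insurance 632.91 + destination terminal 725.71 + delivery 693.08 + duty 4387.92 = 10442.83
Landed cost = invoice 17525.11 + 10442.83 = 27967.94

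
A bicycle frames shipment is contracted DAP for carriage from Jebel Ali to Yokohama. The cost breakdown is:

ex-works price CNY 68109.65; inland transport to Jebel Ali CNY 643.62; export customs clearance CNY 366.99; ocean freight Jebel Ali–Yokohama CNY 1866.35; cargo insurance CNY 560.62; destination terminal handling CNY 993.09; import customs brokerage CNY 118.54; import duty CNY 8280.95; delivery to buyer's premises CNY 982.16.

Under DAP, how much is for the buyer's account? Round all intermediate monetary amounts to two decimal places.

DAP: the seller bears all costs to the named destination except import duty and clearance.
Seller's account: goods 68109.65 + inland to port 643.62 + export clearance 366.99 + freight 1866.35 + insurance 560.62 + destination terminal 993.09 + delivery 982.16 = 73522.48
Buyer's account: brokerage 118.54 + duty 8280.95 = 8399.49

Buyer's account: CNY 8399.49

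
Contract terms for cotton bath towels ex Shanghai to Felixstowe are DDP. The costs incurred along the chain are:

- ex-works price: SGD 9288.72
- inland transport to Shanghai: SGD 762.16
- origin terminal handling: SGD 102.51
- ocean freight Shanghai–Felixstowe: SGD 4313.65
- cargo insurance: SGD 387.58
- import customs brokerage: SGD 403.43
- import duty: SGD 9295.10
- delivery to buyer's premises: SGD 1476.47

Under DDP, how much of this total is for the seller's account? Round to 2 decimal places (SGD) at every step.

DDP: the seller bears all costs including import duty.
Seller's account: goods 9288.72 + inland to port 762.16 + origin terminal 102.51 + freight 4313.65 + insurance 387.58 + brokerage 403.43 + duty 9295.10 + delivery 1476.47 = 26029.62
Buyer's account: 0.00

Seller's account: SGD 26029.62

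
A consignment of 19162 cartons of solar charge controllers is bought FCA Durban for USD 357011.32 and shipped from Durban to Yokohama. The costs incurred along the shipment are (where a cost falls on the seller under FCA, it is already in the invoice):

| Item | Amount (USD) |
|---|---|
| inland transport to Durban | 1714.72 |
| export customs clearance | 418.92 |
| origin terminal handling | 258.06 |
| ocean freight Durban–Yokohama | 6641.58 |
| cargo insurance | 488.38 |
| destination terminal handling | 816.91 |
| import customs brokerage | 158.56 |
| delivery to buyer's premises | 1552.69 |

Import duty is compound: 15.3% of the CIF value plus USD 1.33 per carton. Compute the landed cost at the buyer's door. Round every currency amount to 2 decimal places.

FCA: the seller delivers export-cleared goods to the carrier; the buyer bears costs from that point.
Already in the invoice (seller's account under FCA): inland to port, export clearance — exclude.
CIF value = FCA price + origin terminal + freight + insurance = 357011.32 + 258.06 + 6641.58 + 488.38 = 364399.34
Ad valorem component: 364399.34 × 15.3% = 55753.10
Specific component: 19162 × 1.33 = 25485.46
Import duty = 55753.10 + 25485.46 = 81238.56
Buyer bears: origin terminal 258.06 + freight 6641.58 + insurance 488.38 + destination terminal 816.91 + brokerage 158.56 + delivery 1552.69 + duty 81238.56 = 91154.74
Landed cost = invoice 357011.32 + 91154.74 = 448166.06

Total landed cost: USD 448166.06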